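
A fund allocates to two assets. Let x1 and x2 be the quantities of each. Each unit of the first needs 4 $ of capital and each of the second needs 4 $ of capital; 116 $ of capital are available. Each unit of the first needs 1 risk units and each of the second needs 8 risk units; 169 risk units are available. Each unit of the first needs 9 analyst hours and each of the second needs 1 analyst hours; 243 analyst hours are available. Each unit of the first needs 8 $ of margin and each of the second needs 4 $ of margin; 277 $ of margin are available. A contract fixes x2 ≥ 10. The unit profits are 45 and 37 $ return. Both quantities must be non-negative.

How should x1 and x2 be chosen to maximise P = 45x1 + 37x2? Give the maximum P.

x1 = 19, x2 = 10, maximum P = 1225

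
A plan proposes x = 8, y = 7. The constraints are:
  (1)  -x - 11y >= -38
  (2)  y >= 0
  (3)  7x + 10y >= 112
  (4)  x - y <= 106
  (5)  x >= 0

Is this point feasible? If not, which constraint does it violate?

Constraint (1): -x - 11y = -85, which is not ≥ -38. All other constraints are satisfied.

not feasible — violates (1)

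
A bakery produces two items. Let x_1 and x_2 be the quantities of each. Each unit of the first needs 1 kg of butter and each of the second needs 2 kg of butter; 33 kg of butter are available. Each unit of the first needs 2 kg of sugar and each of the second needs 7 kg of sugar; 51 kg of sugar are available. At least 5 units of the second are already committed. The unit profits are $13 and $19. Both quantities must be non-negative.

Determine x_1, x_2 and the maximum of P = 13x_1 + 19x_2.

x_1 = 8, x_2 = 5, maximum P = 199

Extreme points and P = 13x_1 + 19x_2:
  (0, 51/7) → P = 969/7
  (0, 5) → P = 95
  (8, 5) → P = 199

At the optimal vertex, 2x_1 + 7x_2 = 51 and x_2 = 5.
Solving simultaneously gives x_1 = 8, x_2 = 5.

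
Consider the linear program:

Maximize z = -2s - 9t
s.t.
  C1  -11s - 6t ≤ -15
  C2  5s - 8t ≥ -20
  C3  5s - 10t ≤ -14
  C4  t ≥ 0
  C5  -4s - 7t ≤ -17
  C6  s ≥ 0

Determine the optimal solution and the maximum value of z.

s = 24/25, t = 47/25, maximum z = -471/25

Vertices and z = -2s - 9t:
  (0, 5/2) → z = -45/2
  (3/53, 127/53) → z = -1149/53
  (24/25, 47/25) → z = -471/25
The feasible region is unbounded (it extends along (2, 1), (8, 5)), but z strictly decreases along every unbounded feasible direction, so there is no improving ray and the maximum is attained at a vertex.

At the optimal vertex, 5s - 10t = -14 and -4s - 7t = -17.
Solving simultaneously gives s = 24/25, t = 47/25.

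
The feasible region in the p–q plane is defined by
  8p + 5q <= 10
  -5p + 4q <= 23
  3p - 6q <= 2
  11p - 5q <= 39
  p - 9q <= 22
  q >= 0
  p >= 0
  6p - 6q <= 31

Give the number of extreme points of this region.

Of the 28 pairwise boundary intersections, those satisfying every inequality are:
  (10/9, 2/9)
  (0, 2)
  (2/3, 0)
  (0, 0)

4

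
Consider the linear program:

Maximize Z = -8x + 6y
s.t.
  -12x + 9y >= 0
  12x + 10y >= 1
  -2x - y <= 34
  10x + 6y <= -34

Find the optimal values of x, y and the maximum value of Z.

x = -85, y = 136, maximum Z = 1496

Vertices and Z = -8x + 6y:
  (-341/8, 205/4) → Z = 1297/2
  (-173/14, 209/14) → Z = 1319/7
  (-85, 136) → Z = 1496

At the optimal vertex, -2x - y = 34 and 10x + 6y = -34.
Solving simultaneously gives x = -85, y = 136.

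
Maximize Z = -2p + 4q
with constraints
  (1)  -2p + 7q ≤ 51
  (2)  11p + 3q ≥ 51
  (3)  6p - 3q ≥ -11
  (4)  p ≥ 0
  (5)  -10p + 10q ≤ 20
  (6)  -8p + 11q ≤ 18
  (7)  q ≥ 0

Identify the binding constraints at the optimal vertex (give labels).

Extreme points and Z = -2p + 4q:
  (435/34, 186/17) → Z = 309/17
  (507/145, 606/145) → Z = 282/29
  (51/11, 0) → Z = -102/11
The feasible region is unbounded (it extends along (7, 2), (1, 0)), but Z strictly decreases along every unbounded feasible direction, so there is no improving ray and the maximum is attained at a vertex.

The maximum is at (435/34, 186/17). Substituting into each constraint, equality holds for (1) and (6); the remaining constraints have slack.

(1) and (6)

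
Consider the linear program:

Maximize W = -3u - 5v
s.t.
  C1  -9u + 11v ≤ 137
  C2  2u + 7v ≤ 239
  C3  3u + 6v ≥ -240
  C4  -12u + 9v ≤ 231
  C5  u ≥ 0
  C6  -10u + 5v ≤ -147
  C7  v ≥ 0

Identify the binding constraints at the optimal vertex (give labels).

Feasible corners and W = -3u - 5v:
  (139/5, 131/5) → W = -1072/5
  (239/2, 0) → W = -717/2
  (147/10, 0) → W = -441/10

The maximum is at (147/10, 0). Substituting into each constraint, equality holds for C6 and C7; the remaining constraints have slack.

C6 and C7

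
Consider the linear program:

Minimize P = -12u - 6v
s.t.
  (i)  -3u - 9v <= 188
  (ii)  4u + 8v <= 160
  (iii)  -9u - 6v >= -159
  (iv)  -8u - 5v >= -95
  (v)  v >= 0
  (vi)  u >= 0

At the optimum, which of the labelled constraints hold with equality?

Extreme points and P = -12u - 6v:
  (95/8, 0) → P = -285/2
  (0, 19) → P = -114
  (0, 0) → P = 0

The minimum is at (95/8, 0). Substituting into each constraint, equality holds for (iv) and (v); the remaining constraints have slack.

(iv) and (v)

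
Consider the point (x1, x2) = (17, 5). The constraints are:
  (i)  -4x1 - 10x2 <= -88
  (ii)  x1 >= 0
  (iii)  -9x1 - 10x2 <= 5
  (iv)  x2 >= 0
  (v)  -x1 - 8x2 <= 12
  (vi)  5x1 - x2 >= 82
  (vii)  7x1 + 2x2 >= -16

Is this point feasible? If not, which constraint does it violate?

Constraint (vi): 5x1 - x2 = 80, which is not ≥ 82. All other constraints are satisfied.

not feasible — violates (vi)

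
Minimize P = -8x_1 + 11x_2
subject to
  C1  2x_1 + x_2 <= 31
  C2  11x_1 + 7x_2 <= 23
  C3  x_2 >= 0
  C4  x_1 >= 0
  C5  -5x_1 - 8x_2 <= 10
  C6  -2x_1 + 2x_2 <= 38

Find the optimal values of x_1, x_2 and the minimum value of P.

x_1 = 23/11, x_2 = 0, minimum P = -184/11

Corner points and P = -8x_1 + 11x_2:
  (23/11, 0) → P = -184/11
  (0, 23/7) → P = 253/7
  (0, 0) → P = 0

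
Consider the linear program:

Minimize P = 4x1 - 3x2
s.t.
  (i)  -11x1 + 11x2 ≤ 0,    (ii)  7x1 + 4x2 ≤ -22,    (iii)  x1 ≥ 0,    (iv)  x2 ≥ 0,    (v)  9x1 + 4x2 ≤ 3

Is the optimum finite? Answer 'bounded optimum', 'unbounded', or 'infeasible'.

The boundaries -11x1 + 11x2 = 0 and x1 = 0 meet at (0, 0), but that point violates 7x1 + 4x2 ≤ -22. Every candidate vertex is excluded by some other constraint, so the feasible region is empty.

infeasible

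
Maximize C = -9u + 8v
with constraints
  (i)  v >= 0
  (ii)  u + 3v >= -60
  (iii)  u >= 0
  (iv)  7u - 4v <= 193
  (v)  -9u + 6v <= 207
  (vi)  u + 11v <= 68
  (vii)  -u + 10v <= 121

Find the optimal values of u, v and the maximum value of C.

Feasible corners and C = -9u + 8v:
  (0, 0) → C = 0
  (193/7, 0) → C = -1737/7
  (0, 68/11) → C = 544/11
  (2395/81, 283/81) → C = -19291/81

The binding constraints are u = 0 and u + 11v = 68.
Solving simultaneously gives u = 0, v = 68/11.

u = 0, v = 68/11, maximum C = 544/11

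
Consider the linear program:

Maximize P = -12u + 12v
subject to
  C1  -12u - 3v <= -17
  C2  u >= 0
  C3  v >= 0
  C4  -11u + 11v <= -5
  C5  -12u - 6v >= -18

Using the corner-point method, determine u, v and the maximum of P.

u = 4/3, v = 1/3, maximum P = -12

Extreme points and P = -12u + 12v:
  (17/12, 0) → P = -17
  (4/3, 1/3) → P = -12
  (3/2, 0) → P = -18

At the optimal vertex, -12u - 3v = -17 and -12u - 6v = -18.
Solving simultaneously gives u = 4/3, v = 1/3.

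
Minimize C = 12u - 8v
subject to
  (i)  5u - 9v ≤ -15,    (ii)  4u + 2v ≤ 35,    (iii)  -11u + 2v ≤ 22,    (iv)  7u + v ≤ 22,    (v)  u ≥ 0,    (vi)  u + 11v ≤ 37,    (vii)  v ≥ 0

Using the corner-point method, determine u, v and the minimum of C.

Extreme points and C = 12u - 8v:
  (0, 5/3) → C = -40/3
  (21/8, 25/8) → C = 13/2
  (0, 37/11) → C = -296/11

The binding constraints are u = 0 and u + 11v = 37.
Solving simultaneously gives u = 0, v = 37/11.

u = 0, v = 37/11, minimum C = -296/11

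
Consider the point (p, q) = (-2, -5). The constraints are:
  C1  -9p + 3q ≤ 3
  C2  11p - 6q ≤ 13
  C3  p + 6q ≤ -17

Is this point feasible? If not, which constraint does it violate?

feasible

C1: 3 ≤ 3 ✓
C2: 8 ≤ 13 ✓
C3: -32 ≤ -17 ✓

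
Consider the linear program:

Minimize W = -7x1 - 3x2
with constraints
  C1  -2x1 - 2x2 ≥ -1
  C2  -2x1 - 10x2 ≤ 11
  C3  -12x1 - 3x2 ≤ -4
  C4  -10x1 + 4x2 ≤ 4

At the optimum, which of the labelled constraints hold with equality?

C1 and C2

Vertices and W = -7x1 - 3x2:
  (2, -3/2) → W = -19/2
  (5/18, 2/9) → W = -47/18
  (73/114, -70/57) → W = -91/114

The minimum is at (2, -3/2). Substituting into each constraint, equality holds for C1 and C2; the remaining constraints have slack.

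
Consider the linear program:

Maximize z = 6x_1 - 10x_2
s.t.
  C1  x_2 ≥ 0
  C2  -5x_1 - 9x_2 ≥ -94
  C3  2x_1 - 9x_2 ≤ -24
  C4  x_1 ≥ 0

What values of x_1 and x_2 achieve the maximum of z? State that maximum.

x_1 = 10, x_2 = 44/9, maximum z = 100/9

Corner points and z = 6x_1 - 10x_2:
  (10, 44/9) → z = 100/9
  (0, 94/9) → z = -940/9
  (0, 8/3) → z = -80/3

The binding constraints are -5x_1 - 9x_2 = -94 and 2x_1 - 9x_2 = -24.
Solving simultaneously gives x_1 = 10, x_2 = 44/9.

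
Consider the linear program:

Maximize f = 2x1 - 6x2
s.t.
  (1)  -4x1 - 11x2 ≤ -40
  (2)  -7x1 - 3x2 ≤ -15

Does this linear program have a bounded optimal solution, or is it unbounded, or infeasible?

From the feasible point (9/13, 44/13), moving in the direction (11, -4) keeps every constraint satisfied while f increases without bound.

unbounded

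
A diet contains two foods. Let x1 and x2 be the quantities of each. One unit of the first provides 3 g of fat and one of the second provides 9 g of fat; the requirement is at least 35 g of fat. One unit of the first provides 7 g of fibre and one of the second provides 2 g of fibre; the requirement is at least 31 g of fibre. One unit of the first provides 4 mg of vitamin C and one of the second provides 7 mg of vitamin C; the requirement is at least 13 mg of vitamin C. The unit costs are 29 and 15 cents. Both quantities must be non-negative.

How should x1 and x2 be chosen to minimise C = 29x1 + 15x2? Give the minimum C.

Extreme points and C = 29x1 + 15x2:
  (0, 31/2) → C = 465/2
  (35/3, 0) → C = 1015/3
  (11/3, 8/3) → C = 439/3
The feasible region is unbounded (it extends along (0, 1), (1, 0)), but C strictly increases along every unbounded feasible direction, so there is no improving ray and the minimum is attained at a vertex.

The optimum lies where 3x1 + 9x2 = 35 and 7x1 + 2x2 = 31.
Solving simultaneously gives x1 = 11/3, x2 = 8/3.

x1 = 11/3, x2 = 8/3, minimum C = 439/3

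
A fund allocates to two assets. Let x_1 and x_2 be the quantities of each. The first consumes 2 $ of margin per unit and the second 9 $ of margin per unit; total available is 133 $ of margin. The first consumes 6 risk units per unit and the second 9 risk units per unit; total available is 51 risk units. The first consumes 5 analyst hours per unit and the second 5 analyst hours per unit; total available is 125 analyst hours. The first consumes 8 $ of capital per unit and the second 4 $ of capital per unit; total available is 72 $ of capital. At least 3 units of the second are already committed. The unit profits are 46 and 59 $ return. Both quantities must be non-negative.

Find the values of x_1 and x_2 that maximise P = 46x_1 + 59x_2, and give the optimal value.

Feasible corners and P = 46x_1 + 59x_2:
  (0, 17/3) → P = 1003/3
  (0, 3) → P = 177
  (4, 3) → P = 361

x_1 = 4, x_2 = 3, maximum P = 361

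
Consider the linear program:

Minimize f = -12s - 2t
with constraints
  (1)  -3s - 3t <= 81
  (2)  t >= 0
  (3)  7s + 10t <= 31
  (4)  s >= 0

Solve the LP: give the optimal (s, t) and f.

s = 31/7, t = 0, minimum f = -372/7

Feasible corners and f = -12s - 2t:
  (31/7, 0) → f = -372/7
  (0, 0) → f = 0
  (0, 31/10) → f = -31/5

The binding constraints are t = 0 and 7s + 10t = 31.
Solving simultaneously gives s = 31/7, t = 0.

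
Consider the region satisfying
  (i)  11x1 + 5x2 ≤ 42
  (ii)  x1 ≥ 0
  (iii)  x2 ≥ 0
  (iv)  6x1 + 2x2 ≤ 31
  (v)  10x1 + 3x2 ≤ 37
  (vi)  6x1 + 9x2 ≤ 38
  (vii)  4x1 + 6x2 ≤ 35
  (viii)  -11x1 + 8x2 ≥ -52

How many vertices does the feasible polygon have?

Intersecting each pair of boundary lines and keeping only the points that satisfy every inequality leaves:
  (59/17, 13/17)
  (188/69, 166/69)
  (0, 0)
  (0, 38/9)
  (37/10, 0)

5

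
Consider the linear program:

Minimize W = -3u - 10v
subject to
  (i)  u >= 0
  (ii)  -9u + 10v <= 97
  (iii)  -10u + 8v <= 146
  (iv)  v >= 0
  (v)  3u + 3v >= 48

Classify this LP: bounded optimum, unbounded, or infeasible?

unbounded

From the feasible point (63/19, 241/19), moving in the direction (1, 0) keeps every constraint satisfied while W decreases without bound.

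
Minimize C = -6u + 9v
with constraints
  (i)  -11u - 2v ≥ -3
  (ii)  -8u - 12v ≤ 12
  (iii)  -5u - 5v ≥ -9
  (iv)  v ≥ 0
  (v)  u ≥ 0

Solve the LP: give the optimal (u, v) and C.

Vertices and C = -6u + 9v:
  (3/11, 0) → C = -18/11
  (0, 3/2) → C = 27/2
  (0, 0) → C = 0

At the optimal vertex, -11u - 2v = -3 and v = 0.
Solving simultaneously gives u = 3/11, v = 0.

u = 3/11, v = 0, minimum C = -18/11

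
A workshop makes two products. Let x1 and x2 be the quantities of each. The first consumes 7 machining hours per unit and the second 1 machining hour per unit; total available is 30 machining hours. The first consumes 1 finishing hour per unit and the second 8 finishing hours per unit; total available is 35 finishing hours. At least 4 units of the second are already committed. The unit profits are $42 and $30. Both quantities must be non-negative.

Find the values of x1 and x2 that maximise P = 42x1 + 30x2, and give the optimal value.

x1 = 3, x2 = 4, maximum P = 246

Vertices and P = 42x1 + 30x2:
  (0, 35/8) → P = 525/4
  (0, 4) → P = 120
  (3, 4) → P = 246

At the optimal vertex, x1 + 8x2 = 35 and x2 = 4.
Solving simultaneously gives x1 = 3, x2 = 4.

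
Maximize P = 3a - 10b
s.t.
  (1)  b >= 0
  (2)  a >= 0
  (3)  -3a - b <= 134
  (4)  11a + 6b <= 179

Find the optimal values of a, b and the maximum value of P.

Corner points and P = 3a - 10b:
  (0, 0) → P = 0
  (179/11, 0) → P = 537/11
  (0, 179/6) → P = -895/3

The binding constraints are b = 0 and 11a + 6b = 179.
Solving simultaneously gives a = 179/11, b = 0.

a = 179/11, b = 0, maximum P = 537/11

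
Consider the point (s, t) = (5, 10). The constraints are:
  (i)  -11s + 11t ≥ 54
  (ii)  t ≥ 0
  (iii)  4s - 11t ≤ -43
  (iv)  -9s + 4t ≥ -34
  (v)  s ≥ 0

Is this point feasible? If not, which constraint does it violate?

feasible

(i): 55 ≥ 54 ✓
(ii): 10 ≥ 0 ✓
(iii): -90 ≤ -43 ✓
(iv): -5 ≥ -34 ✓
(v): 5 ≥ 0 ✓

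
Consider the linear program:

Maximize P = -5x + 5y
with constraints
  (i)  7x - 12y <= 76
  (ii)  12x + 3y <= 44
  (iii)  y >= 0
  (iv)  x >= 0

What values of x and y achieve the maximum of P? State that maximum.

Corner points and P = -5x + 5y:
  (11/3, 0) → P = -55/3
  (0, 44/3) → P = 220/3
  (0, 0) → P = 0

At the optimal vertex, 12x + 3y = 44 and x = 0.
Solving simultaneously gives x = 0, y = 44/3.

x = 0, y = 44/3, maximum P = 220/3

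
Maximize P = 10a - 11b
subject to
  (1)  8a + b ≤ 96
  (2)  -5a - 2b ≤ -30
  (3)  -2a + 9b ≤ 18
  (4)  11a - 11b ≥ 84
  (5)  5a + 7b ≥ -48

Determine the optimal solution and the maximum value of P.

a = 240/17, b = -288/17, maximum P = 5568/17

Vertices and P = 10a - 11b:
  (380/33, 128/33) → P = 2392/33
  (240/17, -288/17) → P = 5568/17
  (498/77, -90/77) → P = 5970/77
  (306/25, -78/5) → P = 294

The binding constraints are 8a + b = 96 and 5a + 7b = -48.
Solving simultaneously gives a = 240/17, b = -288/17.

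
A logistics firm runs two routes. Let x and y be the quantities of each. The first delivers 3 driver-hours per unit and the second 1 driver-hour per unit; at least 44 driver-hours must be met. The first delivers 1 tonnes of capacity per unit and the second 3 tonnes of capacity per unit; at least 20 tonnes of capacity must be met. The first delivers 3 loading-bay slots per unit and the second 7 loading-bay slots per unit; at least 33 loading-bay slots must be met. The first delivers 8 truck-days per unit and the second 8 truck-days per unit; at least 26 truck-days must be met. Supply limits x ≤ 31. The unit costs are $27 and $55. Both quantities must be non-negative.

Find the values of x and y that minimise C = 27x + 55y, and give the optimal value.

x = 14, y = 2, minimum C = 488

Vertices and C = 27x + 55y:
  (0, 44) → C = 2420
  (20, 0) → C = 540
  (31, 0) → C = 837
  (14, 2) → C = 488
The feasible region is unbounded (it extends along (0, 1)), but C strictly increases along every unbounded feasible direction, so there is no improving ray and the minimum is attained at a vertex.

At the optimal vertex, 3x + y = 44 and x + 3y = 20.
Solving simultaneously gives x = 14, y = 2.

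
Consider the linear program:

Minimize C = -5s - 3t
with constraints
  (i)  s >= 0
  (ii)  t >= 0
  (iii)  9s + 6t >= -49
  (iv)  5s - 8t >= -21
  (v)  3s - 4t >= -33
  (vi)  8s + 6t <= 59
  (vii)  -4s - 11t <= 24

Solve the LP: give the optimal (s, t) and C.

s = 59/8, t = 0, minimum C = -295/8

The optimum lies where t = 0 and 8s + 6t = 59.
Solving simultaneously gives s = 59/8, t = 0.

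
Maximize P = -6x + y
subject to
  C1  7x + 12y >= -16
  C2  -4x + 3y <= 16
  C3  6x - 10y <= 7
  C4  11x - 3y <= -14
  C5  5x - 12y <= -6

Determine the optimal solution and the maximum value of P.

x = -80/23, y = 16/23, maximum P = 496/23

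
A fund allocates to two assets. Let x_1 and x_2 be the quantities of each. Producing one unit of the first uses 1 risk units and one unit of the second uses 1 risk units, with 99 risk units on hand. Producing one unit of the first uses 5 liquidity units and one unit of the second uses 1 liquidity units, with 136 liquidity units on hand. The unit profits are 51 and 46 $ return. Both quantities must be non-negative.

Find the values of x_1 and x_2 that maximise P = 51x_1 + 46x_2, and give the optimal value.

x_1 = 37/4, x_2 = 359/4, maximum P = 18401/4

Vertices and P = 51x_1 + 46x_2:
  (0, 0) → P = 0
  (0, 99) → P = 4554
  (136/5, 0) → P = 6936/5
  (37/4, 359/4) → P = 18401/4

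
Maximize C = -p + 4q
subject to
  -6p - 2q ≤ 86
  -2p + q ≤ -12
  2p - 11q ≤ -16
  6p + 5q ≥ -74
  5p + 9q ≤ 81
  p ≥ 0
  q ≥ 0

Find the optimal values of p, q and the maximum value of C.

p = 189/23, q = 102/23, maximum C = 219/23

Vertices and C = -p + 4q:
  (37/5, 14/5) → C = 19/5
  (189/23, 102/23) → C = 219/23
  (747/73, 242/73) → C = 221/73

The binding constraints are -2p + q = -12 and 5p + 9q = 81.
Solving simultaneously gives p = 189/23, q = 102/23.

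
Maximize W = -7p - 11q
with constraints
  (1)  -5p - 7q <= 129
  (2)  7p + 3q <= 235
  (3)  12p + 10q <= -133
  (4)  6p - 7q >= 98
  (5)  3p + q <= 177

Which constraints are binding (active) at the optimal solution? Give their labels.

(1) and (3)

Extreme points and W = -7p - 11q:
  (359/34, -883/34) → W = 3600/17
  (-31/11, -1264/77) → W = 15423/77
  (49/144, -329/24) → W = 21371/144

The maximum is at (359/34, -883/34). Substituting into each constraint, equality holds for (1) and (3); the remaining constraints have slack.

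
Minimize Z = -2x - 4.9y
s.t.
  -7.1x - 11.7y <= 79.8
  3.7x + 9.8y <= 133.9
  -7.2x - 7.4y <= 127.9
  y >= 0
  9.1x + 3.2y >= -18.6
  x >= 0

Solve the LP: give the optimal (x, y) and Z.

Extreme points and Z = -2x - 4.9y:
  (1339/37, 0) → Z = -2678/37
  (0, 1339/98) → Z = -1339/20
  (0, 0) → Z = 0

x = 1339/37, y = 0, minimum Z = -2678/37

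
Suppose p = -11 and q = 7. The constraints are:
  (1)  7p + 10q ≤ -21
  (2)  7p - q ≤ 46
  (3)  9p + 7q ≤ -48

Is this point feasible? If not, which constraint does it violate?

Constraint (1): 7p + 10q = -7, which is not ≤ -21. All other constraints are satisfied.

not feasible — violates (1)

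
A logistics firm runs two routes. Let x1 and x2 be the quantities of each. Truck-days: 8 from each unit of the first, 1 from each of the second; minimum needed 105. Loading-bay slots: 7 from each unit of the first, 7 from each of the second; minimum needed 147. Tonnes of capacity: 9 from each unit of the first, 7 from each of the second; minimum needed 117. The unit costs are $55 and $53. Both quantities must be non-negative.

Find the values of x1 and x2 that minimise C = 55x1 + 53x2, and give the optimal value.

x1 = 12, x2 = 9, minimum C = 1137

Extreme points and C = 55x1 + 53x2:
  (0, 105) → C = 5565
  (21, 0) → C = 1155
  (12, 9) → C = 1137
The feasible region is unbounded (it extends along (0, 1), (1, 0)), but C strictly increases along every unbounded feasible direction, so there is no improving ray and the minimum is attained at a vertex.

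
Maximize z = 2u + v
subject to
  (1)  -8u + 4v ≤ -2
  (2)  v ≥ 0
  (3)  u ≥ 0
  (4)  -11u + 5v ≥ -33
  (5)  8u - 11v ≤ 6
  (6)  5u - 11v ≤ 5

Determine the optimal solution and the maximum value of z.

Extreme points and z = 2u + v:
  (1/4, 0) → z = 1/2
  (61/2, 121/2) → z = 243/2
  (3/4, 0) → z = 3/2
  (37/9, 22/9) → z = 32/3

The binding constraints are -8u + 4v = -2 and -11u + 5v = -33.
Solving simultaneously gives u = 61/2, v = 121/2.

u = 61/2, v = 121/2, maximum z = 243/2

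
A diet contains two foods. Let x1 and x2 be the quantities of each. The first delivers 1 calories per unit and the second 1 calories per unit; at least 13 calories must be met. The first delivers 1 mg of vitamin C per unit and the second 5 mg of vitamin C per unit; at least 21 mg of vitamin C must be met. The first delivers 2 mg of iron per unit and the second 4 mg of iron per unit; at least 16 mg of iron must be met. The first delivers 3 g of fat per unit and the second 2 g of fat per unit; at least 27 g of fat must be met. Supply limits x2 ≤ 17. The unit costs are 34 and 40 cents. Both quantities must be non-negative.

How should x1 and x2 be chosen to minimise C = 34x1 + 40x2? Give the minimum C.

The feasible region is unbounded (it extends along (1, 0)), but C strictly increases along every unbounded feasible direction, so there is no improving ray and the minimum is attained at a vertex.

The binding constraints are x1 + x2 = 13 and x1 + 5x2 = 21.
Solving simultaneously gives x1 = 11, x2 = 2.

x1 = 11, x2 = 2, minimum C = 454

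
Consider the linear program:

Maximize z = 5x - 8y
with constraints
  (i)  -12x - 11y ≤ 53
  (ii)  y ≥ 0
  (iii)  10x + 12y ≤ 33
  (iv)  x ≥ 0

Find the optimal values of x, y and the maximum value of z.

Feasible corners and z = 5x - 8y:
  (33/10, 0) → z = 33/2
  (0, 0) → z = 0
  (0, 11/4) → z = -22

x = 33/10, y = 0, maximum z = 33/2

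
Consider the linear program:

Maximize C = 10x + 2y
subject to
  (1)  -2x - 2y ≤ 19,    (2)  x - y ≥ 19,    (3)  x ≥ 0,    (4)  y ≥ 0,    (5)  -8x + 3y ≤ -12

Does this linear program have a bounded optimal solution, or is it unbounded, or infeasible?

unbounded

From the feasible point (19, 0), moving in the direction (1, 1) keeps every constraint satisfied while C increases without bound.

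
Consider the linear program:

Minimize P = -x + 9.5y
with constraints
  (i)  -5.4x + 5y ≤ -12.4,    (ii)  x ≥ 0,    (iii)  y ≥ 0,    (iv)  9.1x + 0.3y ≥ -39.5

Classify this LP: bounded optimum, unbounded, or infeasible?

From the feasible point (62/27, 0), moving in the direction (1, 0) keeps every constraint satisfied while P decreases without bound.

unbounded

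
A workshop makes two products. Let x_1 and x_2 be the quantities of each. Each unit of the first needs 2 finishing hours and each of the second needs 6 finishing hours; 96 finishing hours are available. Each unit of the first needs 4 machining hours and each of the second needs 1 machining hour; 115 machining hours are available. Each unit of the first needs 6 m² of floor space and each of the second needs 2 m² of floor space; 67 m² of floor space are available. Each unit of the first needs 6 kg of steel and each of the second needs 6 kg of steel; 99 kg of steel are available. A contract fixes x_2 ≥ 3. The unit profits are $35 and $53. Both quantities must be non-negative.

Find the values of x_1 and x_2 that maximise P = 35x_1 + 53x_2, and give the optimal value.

Extreme points and P = 35x_1 + 53x_2:
  (0, 16) → P = 848
  (0, 3) → P = 159
  (3/4, 63/4) → P = 861
  (17/2, 8) → P = 1443/2
  (61/6, 3) → P = 3089/6

The binding constraints are 2x_1 + 6x_2 = 96 and 6x_1 + 6x_2 = 99.
Solving simultaneously gives x_1 = 3/4, x_2 = 63/4.

x_1 = 3/4, x_2 = 63/4, maximum P = 861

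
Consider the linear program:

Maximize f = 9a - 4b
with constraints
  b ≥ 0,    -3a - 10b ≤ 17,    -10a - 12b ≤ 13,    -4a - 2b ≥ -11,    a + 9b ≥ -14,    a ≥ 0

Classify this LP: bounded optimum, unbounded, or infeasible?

bounded optimum

Vertices and f = 9a - 4b:
  (11/4, 0) → f = 99/4
  (0, 0) → f = 0
  (0, 11/2) → f = -22
The feasible region has finitely many vertices and no improving ray; the maximum is 99/4 at (11/4, 0).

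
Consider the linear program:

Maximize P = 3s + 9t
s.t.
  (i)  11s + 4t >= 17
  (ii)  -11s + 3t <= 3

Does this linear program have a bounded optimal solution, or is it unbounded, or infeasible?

unbounded

From the feasible point (39/77, 20/7), moving in the direction (3, 11) keeps every constraint satisfied while P increases without bound.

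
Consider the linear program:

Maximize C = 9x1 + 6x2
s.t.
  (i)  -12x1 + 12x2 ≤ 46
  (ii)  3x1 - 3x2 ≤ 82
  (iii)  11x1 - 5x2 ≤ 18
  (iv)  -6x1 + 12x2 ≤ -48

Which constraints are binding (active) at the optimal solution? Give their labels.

(iii) and (iv)

Vertices and C = 9x1 + 6x2:
  (-47/3, -71/6) → C = -212
  (-178/9, -424/9) → C = -1382/3
  (-4/17, -70/17) → C = -456/17
The feasible region is unbounded (it extends along (-1, -1)), but C strictly decreases along every unbounded feasible direction, so there is no improving ray and the maximum is attained at a vertex.

The maximum is at (-4/17, -70/17). Substituting into each constraint, equality holds for (iii) and (iv); the remaining constraints have slack.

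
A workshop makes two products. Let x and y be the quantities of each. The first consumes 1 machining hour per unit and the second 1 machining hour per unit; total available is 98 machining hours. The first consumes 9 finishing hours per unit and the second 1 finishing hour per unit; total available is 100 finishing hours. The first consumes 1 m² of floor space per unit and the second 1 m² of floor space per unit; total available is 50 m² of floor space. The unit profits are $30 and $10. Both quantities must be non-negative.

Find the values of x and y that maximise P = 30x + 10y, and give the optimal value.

x = 25/4, y = 175/4, maximum P = 625

Feasible corners and P = 30x + 10y:
  (0, 0) → P = 0
  (0, 50) → P = 500
  (100/9, 0) → P = 1000/3
  (25/4, 175/4) → P = 625

The binding constraints are 9x + y = 100 and x + y = 50.
Solving simultaneously gives x = 25/4, y = 175/4.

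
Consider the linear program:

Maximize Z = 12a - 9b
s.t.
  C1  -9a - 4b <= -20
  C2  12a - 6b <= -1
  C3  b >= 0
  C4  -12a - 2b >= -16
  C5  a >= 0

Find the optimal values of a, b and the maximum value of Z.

Corner points and Z = 12a - 9b:
  (4/5, 16/5) → Z = -96/5
  (0, 5) → Z = -45
  (0, 8) → Z = -72

The optimum lies where -9a - 4b = -20 and -12a - 2b = -16.
Solving simultaneously gives a = 4/5, b = 16/5.

a = 4/5, b = 16/5, maximum Z = -96/5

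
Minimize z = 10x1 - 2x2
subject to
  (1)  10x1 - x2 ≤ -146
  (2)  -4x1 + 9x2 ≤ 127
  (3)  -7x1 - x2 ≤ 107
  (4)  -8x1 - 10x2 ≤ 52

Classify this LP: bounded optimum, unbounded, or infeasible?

bounded optimum

Feasible corners and z = 10x1 - 2x2:
  (-1187/86, 343/43) → z = -6621/43
  (-14, 6) → z = -152
  (-869/56, 101/14) → z = -4749/28
The feasible region has finitely many vertices and no improving ray; the minimum is -4749/28 at (-869/56, 101/14).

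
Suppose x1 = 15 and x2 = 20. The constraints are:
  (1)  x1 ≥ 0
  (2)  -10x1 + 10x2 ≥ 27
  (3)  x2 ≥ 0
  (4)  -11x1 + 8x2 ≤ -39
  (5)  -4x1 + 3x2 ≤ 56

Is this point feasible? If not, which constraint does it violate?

not feasible — violates (4)

Constraint (4): -11x1 + 8x2 = -5, which is not ≤ -39. All other constraints are satisfied.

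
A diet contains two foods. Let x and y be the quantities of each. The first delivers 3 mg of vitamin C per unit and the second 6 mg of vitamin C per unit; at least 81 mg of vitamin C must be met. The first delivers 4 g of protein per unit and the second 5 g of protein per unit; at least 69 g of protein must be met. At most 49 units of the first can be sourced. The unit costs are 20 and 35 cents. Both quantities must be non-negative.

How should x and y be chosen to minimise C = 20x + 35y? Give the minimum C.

The feasible region is unbounded (it extends along (0, 1)), but C strictly increases along every unbounded feasible direction, so there is no improving ray and the minimum is attained at a vertex.

x = 1, y = 13, minimum C = 475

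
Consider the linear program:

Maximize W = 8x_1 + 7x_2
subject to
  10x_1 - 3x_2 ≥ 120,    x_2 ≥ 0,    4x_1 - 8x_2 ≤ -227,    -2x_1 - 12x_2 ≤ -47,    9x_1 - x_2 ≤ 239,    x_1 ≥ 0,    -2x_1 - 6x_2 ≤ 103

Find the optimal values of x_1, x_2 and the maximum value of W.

Feasible corners and W = 8x_1 + 7x_2:
  (1641/68, 1375/34) → W = 16189/34
  (597/17, 1310/17) → W = 13946/17
  (2139/68, 2999/68) → W = 38105/68

x_1 = 597/17, x_2 = 1310/17, maximum W = 13946/17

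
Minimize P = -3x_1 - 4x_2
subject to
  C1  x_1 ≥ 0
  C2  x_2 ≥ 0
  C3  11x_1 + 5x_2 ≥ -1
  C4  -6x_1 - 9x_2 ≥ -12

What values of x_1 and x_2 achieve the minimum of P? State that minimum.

Extreme points and P = -3x_1 - 4x_2:
  (0, 0) → P = 0
  (0, 4/3) → P = -16/3
  (2, 0) → P = -6

x_1 = 2, x_2 = 0, minimum P = -6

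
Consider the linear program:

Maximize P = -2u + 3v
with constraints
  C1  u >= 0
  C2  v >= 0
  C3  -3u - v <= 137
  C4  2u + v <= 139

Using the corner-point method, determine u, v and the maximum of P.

u = 0, v = 139, maximum P = 417

Vertices and P = -2u + 3v:
  (0, 0) → P = 0
  (0, 139) → P = 417
  (139/2, 0) → P = -139

At the optimal vertex, u = 0 and 2u + v = 139.
Solving simultaneously gives u = 0, v = 139.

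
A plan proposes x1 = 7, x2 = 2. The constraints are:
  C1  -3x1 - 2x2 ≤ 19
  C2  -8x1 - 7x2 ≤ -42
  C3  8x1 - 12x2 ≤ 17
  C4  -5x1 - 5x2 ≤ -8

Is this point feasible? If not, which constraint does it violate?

not feasible — violates C3

Constraint C3: 8x1 - 12x2 = 32, which is not ≤ 17. All other constraints are satisfied.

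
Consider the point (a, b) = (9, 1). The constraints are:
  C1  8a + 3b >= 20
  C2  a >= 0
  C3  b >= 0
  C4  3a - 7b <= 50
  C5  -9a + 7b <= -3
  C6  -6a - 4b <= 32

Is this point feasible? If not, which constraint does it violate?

feasible

C1: 75 ≥ 20 ✓
C2: 9 ≥ 0 ✓
C3: 1 ≥ 0 ✓
C4: 20 ≤ 50 ✓
C5: -74 ≤ -3 ✓
C6: -58 ≤ 32 ✓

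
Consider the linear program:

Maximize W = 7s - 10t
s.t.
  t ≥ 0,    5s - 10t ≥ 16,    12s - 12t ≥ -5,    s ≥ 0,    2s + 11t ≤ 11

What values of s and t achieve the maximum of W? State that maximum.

s = 11/2, t = 0, maximum W = 77/2

Vertices and W = 7s - 10t:
  (16/5, 0) → W = 112/5
  (11/2, 0) → W = 77/2
  (286/75, 23/75) → W = 1772/75

The optimum lies where t = 0 and 2s + 11t = 11.
Solving simultaneously gives s = 11/2, t = 0.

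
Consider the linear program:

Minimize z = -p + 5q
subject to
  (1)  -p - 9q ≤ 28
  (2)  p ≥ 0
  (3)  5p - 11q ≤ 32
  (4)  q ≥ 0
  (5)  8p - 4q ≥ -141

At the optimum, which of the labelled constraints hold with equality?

Extreme points and z = -p + 5q:
  (0, 0) → z = 0
  (0, 141/4) → z = 705/4
  (32/5, 0) → z = -32/5
The feasible region is unbounded (it extends along (11, 5), (1, 2)), but z strictly increases along every unbounded feasible direction, so there is no improving ray and the minimum is attained at a vertex.

The minimum is at (32/5, 0). Substituting into each constraint, equality holds for (3) and (4); the remaining constraints have slack.

(3) and (4)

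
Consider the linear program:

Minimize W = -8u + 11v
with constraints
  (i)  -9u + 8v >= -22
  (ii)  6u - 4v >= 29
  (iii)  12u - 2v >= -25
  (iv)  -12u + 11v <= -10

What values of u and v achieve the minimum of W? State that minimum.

Feasible corners and W = -8u + 11v:
  (12, 43/4) → W = 89/4
  (54, 58) → W = 206
  (31/2, 16) → W = 52

u = 12, v = 43/4, minimum W = 89/4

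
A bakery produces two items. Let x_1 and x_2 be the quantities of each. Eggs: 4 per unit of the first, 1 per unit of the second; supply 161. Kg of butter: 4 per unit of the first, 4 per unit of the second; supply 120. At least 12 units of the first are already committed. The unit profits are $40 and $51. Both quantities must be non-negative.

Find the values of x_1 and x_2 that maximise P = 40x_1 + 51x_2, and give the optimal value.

x_1 = 12, x_2 = 18, maximum P = 1398

The optimum lies where 4x_1 + 4x_2 = 120 and x_1 = 12.
Solving simultaneously gives x_1 = 12, x_2 = 18.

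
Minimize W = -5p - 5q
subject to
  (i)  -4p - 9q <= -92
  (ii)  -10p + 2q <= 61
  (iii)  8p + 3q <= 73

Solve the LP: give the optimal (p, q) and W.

Vertices and W = -5p - 5q:
  (-365/98, 582/49) → W = -3995/98
  (127/20, 37/5) → W = -275/4
  (-37/46, 609/23) → W = -5905/46

The binding constraints are -10p + 2q = 61 and 8p + 3q = 73.
Solving simultaneously gives p = -37/46, q = 609/23.

p = -37/46, q = 609/23, minimum W = -5905/46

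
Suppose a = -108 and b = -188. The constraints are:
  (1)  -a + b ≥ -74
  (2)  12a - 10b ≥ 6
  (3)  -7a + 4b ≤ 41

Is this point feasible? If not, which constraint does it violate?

not feasible — violates (1)

Constraint (1): -a + b = -80, which is not ≥ -74. All other constraints are satisfied.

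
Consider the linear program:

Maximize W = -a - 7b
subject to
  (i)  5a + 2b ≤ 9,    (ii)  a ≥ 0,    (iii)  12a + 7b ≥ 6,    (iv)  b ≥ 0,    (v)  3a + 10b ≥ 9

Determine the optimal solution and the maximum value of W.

a = 18/11, b = 9/22, maximum W = -9/2

Vertices and W = -a - 7b:
  (0, 9/2) → W = -63/2
  (18/11, 9/22) → W = -9/2
  (0, 9/10) → W = -63/10

At the optimal vertex, 5a + 2b = 9 and 3a + 10b = 9.
Solving simultaneously gives a = 18/11, b = 9/22.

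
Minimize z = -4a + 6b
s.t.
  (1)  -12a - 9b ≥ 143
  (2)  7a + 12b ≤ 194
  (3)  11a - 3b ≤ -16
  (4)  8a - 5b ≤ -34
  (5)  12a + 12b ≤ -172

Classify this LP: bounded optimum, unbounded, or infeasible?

From the feasible point (-366/5, 883/15), moving in the direction (-5, -8) keeps every constraint satisfied while z decreases without bound.

unbounded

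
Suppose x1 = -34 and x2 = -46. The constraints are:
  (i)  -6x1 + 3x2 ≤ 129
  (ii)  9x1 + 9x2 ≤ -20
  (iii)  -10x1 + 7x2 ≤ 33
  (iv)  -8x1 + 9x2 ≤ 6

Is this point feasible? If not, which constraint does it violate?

(i): 66 ≤ 129 ✓
(ii): -720 ≤ -20 ✓
(iii): 18 ≤ 33 ✓
(iv): -142 ≤ 6 ✓

feasible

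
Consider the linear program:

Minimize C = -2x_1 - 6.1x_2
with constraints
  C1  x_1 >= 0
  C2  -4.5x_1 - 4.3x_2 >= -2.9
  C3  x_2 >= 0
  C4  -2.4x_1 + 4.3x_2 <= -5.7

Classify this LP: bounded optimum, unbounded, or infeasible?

The boundaries x_1 = 0 and -4.5x_1 - 4.3x_2 = -2.9 meet at (0, 29/43), but that point violates -2.4x_1 + 4.3x_2 ≤ -5.7. Every candidate vertex is excluded by some other constraint, so the feasible region is empty.

infeasible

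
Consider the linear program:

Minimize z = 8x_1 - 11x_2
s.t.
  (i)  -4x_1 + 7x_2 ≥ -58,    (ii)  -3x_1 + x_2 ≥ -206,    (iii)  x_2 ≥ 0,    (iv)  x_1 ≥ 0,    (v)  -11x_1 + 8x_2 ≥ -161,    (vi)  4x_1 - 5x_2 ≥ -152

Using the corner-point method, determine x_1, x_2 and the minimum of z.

Corner points and z = 8x_1 - 11x_2:
  (29/2, 0) → z = 116
  (221/15, 2/15) → z = 582/5
  (0, 0) → z = 0
  (0, 152/5) → z = -1672/5
  (2021/23, 2316/23) → z = -9308/23

x_1 = 2021/23, x_2 = 2316/23, minimum z = -9308/23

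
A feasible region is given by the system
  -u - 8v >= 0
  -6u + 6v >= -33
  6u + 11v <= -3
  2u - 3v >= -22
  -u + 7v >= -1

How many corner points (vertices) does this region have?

Of the 10 pairwise boundary intersections, those satisfying every inequality are:
  (-24/37, 3/37)
  (-176/19, 22/19)
  (-10/53, -9/53)
  (-157/11, -24/11)

4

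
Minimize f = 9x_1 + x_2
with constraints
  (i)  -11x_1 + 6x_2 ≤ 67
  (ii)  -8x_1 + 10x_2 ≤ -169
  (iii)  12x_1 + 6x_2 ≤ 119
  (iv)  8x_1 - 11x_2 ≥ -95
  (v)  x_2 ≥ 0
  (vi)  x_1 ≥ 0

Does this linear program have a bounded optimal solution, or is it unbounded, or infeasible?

infeasible

The boundaries -8x_1 + 10x_2 = -169 and 12x_1 + 6x_2 = 119 meet at (551/42, -269/42), but that point violates x_2 ≥ 0. Every candidate vertex is excluded by some other constraint, so the feasible region is empty.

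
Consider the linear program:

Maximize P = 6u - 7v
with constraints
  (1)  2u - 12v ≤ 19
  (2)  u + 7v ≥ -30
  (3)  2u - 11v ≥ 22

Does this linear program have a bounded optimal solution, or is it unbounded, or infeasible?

From the feasible point (55/2, 3), moving in the direction (11, 2) keeps every constraint satisfied while P increases without bound.

unbounded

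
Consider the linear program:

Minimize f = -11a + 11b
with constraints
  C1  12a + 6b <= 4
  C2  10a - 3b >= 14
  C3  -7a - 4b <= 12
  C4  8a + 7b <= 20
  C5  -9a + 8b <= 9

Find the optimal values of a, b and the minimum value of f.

a = 44/3, b = -86/3, minimum f = -1430/3

The optimum lies where 12a + 6b = 4 and -7a - 4b = 12.
Solving simultaneously gives a = 44/3, b = -86/3.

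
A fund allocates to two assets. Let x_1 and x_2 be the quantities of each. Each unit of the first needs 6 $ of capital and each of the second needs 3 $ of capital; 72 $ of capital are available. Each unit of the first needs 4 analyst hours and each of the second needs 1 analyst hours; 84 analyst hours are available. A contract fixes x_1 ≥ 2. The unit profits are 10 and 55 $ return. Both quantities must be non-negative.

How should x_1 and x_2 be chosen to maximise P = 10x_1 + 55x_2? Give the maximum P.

The optimum lies where 6x_1 + 3x_2 = 72 and x_1 = 2.
Solving simultaneously gives x_1 = 2, x_2 = 20.

x_1 = 2, x_2 = 20, maximum P = 1120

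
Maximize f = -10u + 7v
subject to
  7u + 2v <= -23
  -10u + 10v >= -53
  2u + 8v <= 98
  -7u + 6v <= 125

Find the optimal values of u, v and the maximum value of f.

u = -784/5, v = -1621/10, maximum f = 4333/10

Extreme points and f = -10u + 7v:
  (-62/45, -601/90) → f = -989/30
  (-97/14, 51/4) → f = 4439/28
  (-784/5, -1621/10) → f = 4333/10

At the optimal vertex, -10u + 10v = -53 and -7u + 6v = 125.
Solving simultaneously gives u = -784/5, v = -1621/10.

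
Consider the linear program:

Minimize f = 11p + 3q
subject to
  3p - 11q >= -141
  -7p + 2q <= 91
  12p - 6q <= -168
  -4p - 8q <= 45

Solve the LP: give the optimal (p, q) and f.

Vertices and f = 11p + 3q:
  (-719/71, 714/71) → f = -5767/71
  (-167/19, 198/19) → f = -1243/19
  (-35/3, 14/3) → f = -343/3

p = -35/3, q = 14/3, minimum f = -343/3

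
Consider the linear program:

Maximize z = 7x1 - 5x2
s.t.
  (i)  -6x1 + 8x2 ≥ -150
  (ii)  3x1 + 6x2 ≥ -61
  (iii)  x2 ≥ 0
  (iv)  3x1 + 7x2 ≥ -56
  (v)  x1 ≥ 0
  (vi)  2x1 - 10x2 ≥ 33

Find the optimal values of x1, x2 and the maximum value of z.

Feasible corners and z = 7x1 - 5x2:
  (25, 0) → z = 175
  (309/11, 51/22) → z = 4071/22
  (33/2, 0) → z = 231/2

x1 = 309/11, x2 = 51/22, maximum z = 4071/22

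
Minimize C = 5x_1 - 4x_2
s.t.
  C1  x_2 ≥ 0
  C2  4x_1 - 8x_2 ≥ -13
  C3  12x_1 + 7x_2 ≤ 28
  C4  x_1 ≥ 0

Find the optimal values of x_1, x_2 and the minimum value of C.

x_1 = 0, x_2 = 13/8, minimum C = -13/2

Vertices and C = 5x_1 - 4x_2:
  (7/3, 0) → C = 35/3
  (0, 0) → C = 0
  (133/124, 67/31) → C = -407/124
  (0, 13/8) → C = -13/2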